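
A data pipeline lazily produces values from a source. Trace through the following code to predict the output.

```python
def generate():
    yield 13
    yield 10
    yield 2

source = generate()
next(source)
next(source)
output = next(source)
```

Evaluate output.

Step 1: generate() creates a generator.
Step 2: next(source) yields 13 (consumed and discarded).
Step 3: next(source) yields 10 (consumed and discarded).
Step 4: next(source) yields 2, assigned to output.
Therefore output = 2.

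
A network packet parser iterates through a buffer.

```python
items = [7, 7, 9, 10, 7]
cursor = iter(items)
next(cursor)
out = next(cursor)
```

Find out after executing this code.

Step 1: Create iterator over [7, 7, 9, 10, 7].
Step 2: next() consumes 7.
Step 3: next() returns 7.
Therefore out = 7.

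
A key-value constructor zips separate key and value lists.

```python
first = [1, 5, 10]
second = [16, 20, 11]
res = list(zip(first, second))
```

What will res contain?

Step 1: zip pairs elements at same index:
  Index 0: (1, 16)
  Index 1: (5, 20)
  Index 2: (10, 11)
Therefore res = [(1, 16), (5, 20), (10, 11)].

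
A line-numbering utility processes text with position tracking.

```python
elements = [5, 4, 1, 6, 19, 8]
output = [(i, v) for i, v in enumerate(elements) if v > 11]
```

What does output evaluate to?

Step 1: Filter enumerate([5, 4, 1, 6, 19, 8]) keeping v > 11:
  (0, 5): 5 <= 11, excluded
  (1, 4): 4 <= 11, excluded
  (2, 1): 1 <= 11, excluded
  (3, 6): 6 <= 11, excluded
  (4, 19): 19 > 11, included
  (5, 8): 8 <= 11, excluded
Therefore output = [(4, 19)].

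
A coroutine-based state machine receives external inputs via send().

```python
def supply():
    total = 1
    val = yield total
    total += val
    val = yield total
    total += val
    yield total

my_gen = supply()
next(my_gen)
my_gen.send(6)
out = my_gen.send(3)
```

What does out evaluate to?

Step 1: next() -> yield total=1.
Step 2: send(6) -> val=6, total = 1+6 = 7, yield 7.
Step 3: send(3) -> val=3, total = 7+3 = 10, yield 10.
Therefore out = 10.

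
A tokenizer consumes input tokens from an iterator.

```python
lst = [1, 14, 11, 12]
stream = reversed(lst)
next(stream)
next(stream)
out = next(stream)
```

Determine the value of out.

Step 1: reversed([1, 14, 11, 12]) gives iterator: [12, 11, 14, 1].
Step 2: First next() = 12, second next() = 11.
Step 3: Third next() = 14.
Therefore out = 14.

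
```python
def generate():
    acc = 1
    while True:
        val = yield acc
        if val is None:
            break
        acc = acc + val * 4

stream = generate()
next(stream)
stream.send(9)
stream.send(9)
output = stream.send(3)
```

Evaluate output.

Step 1: next() -> yield acc=1.
Step 2: send(9) -> val=9, acc = 1 + 9*4 = 37, yield 37.
Step 3: send(9) -> val=9, acc = 37 + 9*4 = 73, yield 73.
Step 4: send(3) -> val=3, acc = 73 + 3*4 = 85, yield 85.
Therefore output = 85.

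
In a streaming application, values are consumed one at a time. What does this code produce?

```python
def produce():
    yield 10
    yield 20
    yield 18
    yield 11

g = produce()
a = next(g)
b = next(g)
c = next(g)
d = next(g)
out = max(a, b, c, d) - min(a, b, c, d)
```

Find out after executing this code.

Step 1: Create generator and consume all values:
  a = next(g) = 10
  b = next(g) = 20
  c = next(g) = 18
  d = next(g) = 11
Step 2: max = 20, min = 10, out = 20 - 10 = 10.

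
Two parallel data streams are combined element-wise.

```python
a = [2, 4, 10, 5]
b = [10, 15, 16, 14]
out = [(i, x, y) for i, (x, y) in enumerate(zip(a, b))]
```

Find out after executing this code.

Step 1: enumerate(zip(a, b)) gives index with paired elements:
  i=0: (2, 10)
  i=1: (4, 15)
  i=2: (10, 16)
  i=3: (5, 14)
Therefore out = [(0, 2, 10), (1, 4, 15), (2, 10, 16), (3, 5, 14)].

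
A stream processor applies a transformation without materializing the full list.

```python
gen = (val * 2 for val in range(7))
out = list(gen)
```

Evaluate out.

Step 1: For each val in range(7), compute val*2:
  val=0: 0*2 = 0
  val=1: 1*2 = 2
  val=2: 2*2 = 4
  val=3: 3*2 = 6
  val=4: 4*2 = 8
  val=5: 5*2 = 10
  val=6: 6*2 = 12
Therefore out = [0, 2, 4, 6, 8, 10, 12].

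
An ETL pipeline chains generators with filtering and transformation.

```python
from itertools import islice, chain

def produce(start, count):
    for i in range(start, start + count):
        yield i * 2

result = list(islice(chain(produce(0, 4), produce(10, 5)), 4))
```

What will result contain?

Step 1: produce(0, 4) yields [0, 2, 4, 6].
Step 2: produce(10, 5) yields [20, 22, 24, 26, 28].
Step 3: chain concatenates: [0, 2, 4, 6, 20, 22, 24, 26, 28].
Step 4: islice takes first 4: [0, 2, 4, 6].
Therefore result = [0, 2, 4, 6].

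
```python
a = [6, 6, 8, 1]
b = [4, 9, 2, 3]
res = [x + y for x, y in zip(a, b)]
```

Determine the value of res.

Step 1: Add corresponding elements:
  6 + 4 = 10
  6 + 9 = 15
  8 + 2 = 10
  1 + 3 = 4
Therefore res = [10, 15, 10, 4].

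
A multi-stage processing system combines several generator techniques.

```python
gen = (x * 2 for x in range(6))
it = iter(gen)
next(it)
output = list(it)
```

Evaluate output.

Step 1: Generator produces [0, 2, 4, 6, 8, 10].
Step 2: next(it) consumes first element (0).
Step 3: list(it) collects remaining: [2, 4, 6, 8, 10].
Therefore output = [2, 4, 6, 8, 10].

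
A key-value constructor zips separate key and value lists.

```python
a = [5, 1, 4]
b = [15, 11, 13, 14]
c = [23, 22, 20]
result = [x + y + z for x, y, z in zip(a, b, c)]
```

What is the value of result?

Step 1: zip three lists (truncates to shortest, len=3):
  5 + 15 + 23 = 43
  1 + 11 + 22 = 34
  4 + 13 + 20 = 37
Therefore result = [43, 34, 37].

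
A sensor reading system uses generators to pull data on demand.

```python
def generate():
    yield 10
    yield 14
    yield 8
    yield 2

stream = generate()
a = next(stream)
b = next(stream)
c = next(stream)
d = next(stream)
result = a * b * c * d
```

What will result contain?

Step 1: Create generator and consume all values:
  a = next(stream) = 10
  b = next(stream) = 14
  c = next(stream) = 8
  d = next(stream) = 2
Step 2: result = 10 * 14 * 8 * 2 = 2240.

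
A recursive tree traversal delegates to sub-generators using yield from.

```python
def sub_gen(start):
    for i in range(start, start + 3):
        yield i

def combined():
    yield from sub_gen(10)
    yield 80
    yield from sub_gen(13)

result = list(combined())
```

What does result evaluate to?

Step 1: combined() delegates to sub_gen(10):
  yield 10
  yield 11
  yield 12
Step 2: yield 80
Step 3: Delegates to sub_gen(13):
  yield 13
  yield 14
  yield 15
Therefore result = [10, 11, 12, 80, 13, 14, 15].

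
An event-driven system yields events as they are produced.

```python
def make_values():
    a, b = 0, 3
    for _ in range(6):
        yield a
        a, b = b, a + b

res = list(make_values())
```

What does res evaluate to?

Step 1: Fibonacci-like sequence starting with a=0, b=3:
  Iteration 1: yield a=0, then a,b = 3,3
  Iteration 2: yield a=3, then a,b = 3,6
  Iteration 3: yield a=3, then a,b = 6,9
  Iteration 4: yield a=6, then a,b = 9,15
  Iteration 5: yield a=9, then a,b = 15,24
  Iteration 6: yield a=15, then a,b = 24,39
Therefore res = [0, 3, 3, 6, 9, 15].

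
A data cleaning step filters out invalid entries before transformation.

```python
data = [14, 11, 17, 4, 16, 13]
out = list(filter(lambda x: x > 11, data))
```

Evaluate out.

Step 1: Filter elements > 11:
  14: kept
  11: removed
  17: kept
  4: removed
  16: kept
  13: kept
Therefore out = [14, 17, 16, 13].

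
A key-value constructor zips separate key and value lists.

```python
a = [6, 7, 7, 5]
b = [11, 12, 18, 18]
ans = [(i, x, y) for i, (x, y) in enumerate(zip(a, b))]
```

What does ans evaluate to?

Step 1: enumerate(zip(a, b)) gives index with paired elements:
  i=0: (6, 11)
  i=1: (7, 12)
  i=2: (7, 18)
  i=3: (5, 18)
Therefore ans = [(0, 6, 11), (1, 7, 12), (2, 7, 18), (3, 5, 18)].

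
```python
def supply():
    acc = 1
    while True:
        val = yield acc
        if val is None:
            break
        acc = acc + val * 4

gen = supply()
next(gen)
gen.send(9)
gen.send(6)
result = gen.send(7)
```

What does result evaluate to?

Step 1: next() -> yield acc=1.
Step 2: send(9) -> val=9, acc = 1 + 9*4 = 37, yield 37.
Step 3: send(6) -> val=6, acc = 37 + 6*4 = 61, yield 61.
Step 4: send(7) -> val=7, acc = 61 + 7*4 = 89, yield 89.
Therefore result = 89.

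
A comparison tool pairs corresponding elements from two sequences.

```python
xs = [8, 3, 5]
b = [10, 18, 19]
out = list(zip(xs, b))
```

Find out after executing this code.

Step 1: zip pairs elements at same index:
  Index 0: (8, 10)
  Index 1: (3, 18)
  Index 2: (5, 19)
Therefore out = [(8, 10), (3, 18), (5, 19)].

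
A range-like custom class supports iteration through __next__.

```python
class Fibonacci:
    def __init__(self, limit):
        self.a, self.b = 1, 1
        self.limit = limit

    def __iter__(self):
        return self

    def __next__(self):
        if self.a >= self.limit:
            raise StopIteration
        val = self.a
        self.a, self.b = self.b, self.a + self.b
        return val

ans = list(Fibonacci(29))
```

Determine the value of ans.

Step 1: Fibonacci-like sequence (a=1, b=1) until >= 29:
  Yield 1, then a,b = 1,2
  Yield 1, then a,b = 2,3
  Yield 2, then a,b = 3,5
  Yield 3, then a,b = 5,8
  Yield 5, then a,b = 8,13
  Yield 8, then a,b = 13,21
  Yield 13, then a,b = 21,34
  Yield 21, then a,b = 34,55
Step 2: 34 >= 29, stop.
Therefore ans = [1, 1, 2, 3, 5, 8, 13, 21].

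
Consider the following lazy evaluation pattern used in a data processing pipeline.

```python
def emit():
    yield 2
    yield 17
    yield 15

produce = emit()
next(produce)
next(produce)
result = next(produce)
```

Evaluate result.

Step 1: emit() creates a generator.
Step 2: next(produce) yields 2 (consumed and discarded).
Step 3: next(produce) yields 17 (consumed and discarded).
Step 4: next(produce) yields 15, assigned to result.
Therefore result = 15.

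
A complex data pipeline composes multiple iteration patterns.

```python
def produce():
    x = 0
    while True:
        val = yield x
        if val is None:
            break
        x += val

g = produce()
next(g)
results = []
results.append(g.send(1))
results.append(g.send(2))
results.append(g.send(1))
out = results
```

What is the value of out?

Step 1: next(g) -> yield 0.
Step 2: send(1) -> x = 1, yield 1.
Step 3: send(2) -> x = 3, yield 3.
Step 4: send(1) -> x = 4, yield 4.
Therefore out = [1, 3, 4].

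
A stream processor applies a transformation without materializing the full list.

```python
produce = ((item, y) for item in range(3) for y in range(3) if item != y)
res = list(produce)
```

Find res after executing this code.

Step 1: Nested generator over range(3) x range(3) where item != y:
  (0, 0): excluded (item == y)
  (0, 1): included
  (0, 2): included
  (1, 0): included
  (1, 1): excluded (item == y)
  (1, 2): included
  (2, 0): included
  (2, 1): included
  (2, 2): excluded (item == y)
Therefore res = [(0, 1), (0, 2), (1, 0), (1, 2), (2, 0), (2, 1)].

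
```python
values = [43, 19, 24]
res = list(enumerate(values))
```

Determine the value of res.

Step 1: enumerate pairs each element with its index:
  (0, 43)
  (1, 19)
  (2, 24)
Therefore res = [(0, 43), (1, 19), (2, 24)].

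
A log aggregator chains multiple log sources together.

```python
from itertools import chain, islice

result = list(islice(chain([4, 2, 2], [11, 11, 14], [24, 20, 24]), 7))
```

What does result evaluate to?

Step 1: chain([4, 2, 2], [11, 11, 14], [24, 20, 24]) = [4, 2, 2, 11, 11, 14, 24, 20, 24].
Step 2: islice takes first 7 elements: [4, 2, 2, 11, 11, 14, 24].
Therefore result = [4, 2, 2, 11, 11, 14, 24].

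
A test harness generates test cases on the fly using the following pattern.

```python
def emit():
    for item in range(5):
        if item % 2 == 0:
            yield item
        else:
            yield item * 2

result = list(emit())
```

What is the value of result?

Step 1: For each item in range(5), yield item if even, else item*2:
  item=0 (even): yield 0
  item=1 (odd): yield 1*2 = 2
  item=2 (even): yield 2
  item=3 (odd): yield 3*2 = 6
  item=4 (even): yield 4
Therefore result = [0, 2, 2, 6, 4].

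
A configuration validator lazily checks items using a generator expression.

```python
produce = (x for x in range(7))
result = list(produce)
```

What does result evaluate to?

Step 1: Generator expression iterates range(7): [0, 1, 2, 3, 4, 5, 6].
Step 2: list() collects all values.
Therefore result = [0, 1, 2, 3, 4, 5, 6].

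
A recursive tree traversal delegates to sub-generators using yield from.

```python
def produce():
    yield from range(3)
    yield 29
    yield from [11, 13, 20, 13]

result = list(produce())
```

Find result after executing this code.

Step 1: Trace yields in order:
  yield 0
  yield 1
  yield 2
  yield 29
  yield 11
  yield 13
  yield 20
  yield 13
Therefore result = [0, 1, 2, 29, 11, 13, 20, 13].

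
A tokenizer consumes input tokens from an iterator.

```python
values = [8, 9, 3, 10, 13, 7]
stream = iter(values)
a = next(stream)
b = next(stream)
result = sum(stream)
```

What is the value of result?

Step 1: Create iterator over [8, 9, 3, 10, 13, 7].
Step 2: a = next() = 8, b = next() = 9.
Step 3: sum() of remaining [3, 10, 13, 7] = 33.
Therefore result = 33.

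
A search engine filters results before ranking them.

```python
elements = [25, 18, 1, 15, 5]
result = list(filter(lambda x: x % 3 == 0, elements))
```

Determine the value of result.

Step 1: Filter elements divisible by 3:
  25 % 3 = 1: removed
  18 % 3 = 0: kept
  1 % 3 = 1: removed
  15 % 3 = 0: kept
  5 % 3 = 2: removed
Therefore result = [18, 15].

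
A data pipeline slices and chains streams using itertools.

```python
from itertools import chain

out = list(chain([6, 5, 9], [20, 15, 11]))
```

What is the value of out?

Step 1: chain() concatenates iterables: [6, 5, 9] + [20, 15, 11].
Therefore out = [6, 5, 9, 20, 15, 11].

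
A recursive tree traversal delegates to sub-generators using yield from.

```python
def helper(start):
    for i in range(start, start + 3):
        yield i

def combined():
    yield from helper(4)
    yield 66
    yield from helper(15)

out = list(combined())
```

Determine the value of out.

Step 1: combined() delegates to helper(4):
  yield 4
  yield 5
  yield 6
Step 2: yield 66
Step 3: Delegates to helper(15):
  yield 15
  yield 16
  yield 17
Therefore out = [4, 5, 6, 66, 15, 16, 17].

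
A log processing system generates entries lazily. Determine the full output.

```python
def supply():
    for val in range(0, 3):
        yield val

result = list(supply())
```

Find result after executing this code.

Step 1: The generator yields each value from range(0, 3).
Step 2: list() consumes all yields: [0, 1, 2].
Therefore result = [0, 1, 2].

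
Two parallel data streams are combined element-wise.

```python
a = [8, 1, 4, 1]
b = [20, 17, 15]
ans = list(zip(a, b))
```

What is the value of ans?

Step 1: zip stops at shortest (len(a)=4, len(b)=3):
  Index 0: (8, 20)
  Index 1: (1, 17)
  Index 2: (4, 15)
Step 2: Last element of a (1) has no pair, dropped.
Therefore ans = [(8, 20), (1, 17), (4, 15)].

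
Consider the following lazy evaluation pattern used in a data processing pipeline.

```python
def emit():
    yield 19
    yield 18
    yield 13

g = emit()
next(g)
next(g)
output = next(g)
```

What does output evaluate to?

Step 1: emit() creates a generator.
Step 2: next(g) yields 19 (consumed and discarded).
Step 3: next(g) yields 18 (consumed and discarded).
Step 4: next(g) yields 13, assigned to output.
Therefore output = 13.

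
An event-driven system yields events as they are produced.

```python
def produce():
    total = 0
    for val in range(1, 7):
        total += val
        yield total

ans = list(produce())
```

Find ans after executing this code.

Step 1: Generator accumulates running sum:
  val=1: total = 1, yield 1
  val=2: total = 3, yield 3
  val=3: total = 6, yield 6
  val=4: total = 10, yield 10
  val=5: total = 15, yield 15
  val=6: total = 21, yield 21
Therefore ans = [1, 3, 6, 10, 15, 21].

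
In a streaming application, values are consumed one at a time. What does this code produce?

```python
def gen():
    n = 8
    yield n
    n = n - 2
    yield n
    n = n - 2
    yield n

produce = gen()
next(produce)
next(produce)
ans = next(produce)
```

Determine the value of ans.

Step 1: Trace through generator execution:
  Yield 1: n starts at 8, yield 8
  Yield 2: n = 8 - 2 = 6, yield 6
  Yield 3: n = 6 - 2 = 4, yield 4
Step 2: First next() gets 8, second next() gets the second value, third next() yields 4.
Therefore ans = 4.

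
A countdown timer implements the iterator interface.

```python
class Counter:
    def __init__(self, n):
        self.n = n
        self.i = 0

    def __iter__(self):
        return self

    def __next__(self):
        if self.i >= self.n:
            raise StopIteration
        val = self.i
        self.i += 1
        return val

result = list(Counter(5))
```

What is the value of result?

Step 1: Counter(5) creates an iterator counting 0 to 4.
Step 2: list() consumes all values: [0, 1, 2, 3, 4].
Therefore result = [0, 1, 2, 3, 4].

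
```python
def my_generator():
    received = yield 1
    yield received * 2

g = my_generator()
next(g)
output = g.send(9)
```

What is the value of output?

Step 1: next(g) advances to first yield, producing 1.
Step 2: send(9) resumes, received = 9.
Step 3: yield received * 2 = 9 * 2 = 18.
Therefore output = 18.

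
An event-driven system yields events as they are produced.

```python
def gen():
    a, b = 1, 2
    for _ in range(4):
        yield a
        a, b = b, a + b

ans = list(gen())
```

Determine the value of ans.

Step 1: Fibonacci-like sequence starting with a=1, b=2:
  Iteration 1: yield a=1, then a,b = 2,3
  Iteration 2: yield a=2, then a,b = 3,5
  Iteration 3: yield a=3, then a,b = 5,8
  Iteration 4: yield a=5, then a,b = 8,13
Therefore ans = [1, 2, 3, 5].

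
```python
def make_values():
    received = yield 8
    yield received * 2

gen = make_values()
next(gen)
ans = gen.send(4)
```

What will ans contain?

Step 1: next(gen) advances to first yield, producing 8.
Step 2: send(4) resumes, received = 4.
Step 3: yield received * 2 = 4 * 2 = 8.
Therefore ans = 8.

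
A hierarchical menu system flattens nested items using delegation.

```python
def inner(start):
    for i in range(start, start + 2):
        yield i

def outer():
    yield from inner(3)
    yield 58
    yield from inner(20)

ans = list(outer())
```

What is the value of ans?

Step 1: outer() delegates to inner(3):
  yield 3
  yield 4
Step 2: yield 58
Step 3: Delegates to inner(20):
  yield 20
  yield 21
Therefore ans = [3, 4, 58, 20, 21].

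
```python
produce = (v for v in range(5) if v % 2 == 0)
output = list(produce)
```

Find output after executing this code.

Step 1: Filter range(5) keeping only even values:
  v=0: even, included
  v=1: odd, excluded
  v=2: even, included
  v=3: odd, excluded
  v=4: even, included
Therefore output = [0, 2, 4].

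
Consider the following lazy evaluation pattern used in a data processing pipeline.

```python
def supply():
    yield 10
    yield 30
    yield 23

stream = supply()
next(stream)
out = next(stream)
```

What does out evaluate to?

Step 1: supply() creates a generator.
Step 2: next(stream) yields 10 (consumed and discarded).
Step 3: next(stream) yields 30, assigned to out.
Therefore out = 30.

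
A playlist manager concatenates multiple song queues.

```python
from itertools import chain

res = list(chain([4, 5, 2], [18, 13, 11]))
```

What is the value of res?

Step 1: chain() concatenates iterables: [4, 5, 2] + [18, 13, 11].
Therefore res = [4, 5, 2, 18, 13, 11].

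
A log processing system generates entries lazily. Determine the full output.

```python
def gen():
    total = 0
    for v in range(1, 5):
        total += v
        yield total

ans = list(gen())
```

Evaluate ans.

Step 1: Generator accumulates running sum:
  v=1: total = 1, yield 1
  v=2: total = 3, yield 3
  v=3: total = 6, yield 6
  v=4: total = 10, yield 10
Therefore ans = [1, 3, 6, 10].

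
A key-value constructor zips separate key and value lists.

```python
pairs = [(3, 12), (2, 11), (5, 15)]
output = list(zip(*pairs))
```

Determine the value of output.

Step 1: zip(*pairs) transposes: unzips [(3, 12), (2, 11), (5, 15)] into separate sequences.
Step 2: First elements: (3, 2, 5), second elements: (12, 11, 15).
Therefore output = [(3, 2, 5), (12, 11, 15)].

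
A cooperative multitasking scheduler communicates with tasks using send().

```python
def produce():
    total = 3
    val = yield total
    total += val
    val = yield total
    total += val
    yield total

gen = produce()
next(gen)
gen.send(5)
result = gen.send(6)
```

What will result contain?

Step 1: next() -> yield total=3.
Step 2: send(5) -> val=5, total = 3+5 = 8, yield 8.
Step 3: send(6) -> val=6, total = 8+6 = 14, yield 14.
Therefore result = 14.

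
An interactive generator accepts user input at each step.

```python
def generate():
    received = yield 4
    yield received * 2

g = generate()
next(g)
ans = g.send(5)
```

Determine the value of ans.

Step 1: next(g) advances to first yield, producing 4.
Step 2: send(5) resumes, received = 5.
Step 3: yield received * 2 = 5 * 2 = 10.
Therefore ans = 10.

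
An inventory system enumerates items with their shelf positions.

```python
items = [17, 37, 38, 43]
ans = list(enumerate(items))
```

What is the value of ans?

Step 1: enumerate pairs each element with its index:
  (0, 17)
  (1, 37)
  (2, 38)
  (3, 43)
Therefore ans = [(0, 17), (1, 37), (2, 38), (3, 43)].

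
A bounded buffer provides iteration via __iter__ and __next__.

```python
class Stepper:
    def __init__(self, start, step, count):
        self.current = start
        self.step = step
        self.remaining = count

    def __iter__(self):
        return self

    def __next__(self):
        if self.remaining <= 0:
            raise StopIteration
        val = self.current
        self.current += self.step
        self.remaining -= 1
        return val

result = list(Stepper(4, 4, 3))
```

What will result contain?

Step 1: Stepper starts at 4, increments by 4, for 3 steps:
  Yield 4, then current += 4
  Yield 8, then current += 4
  Yield 12, then current += 4
Therefore result = [4, 8, 12].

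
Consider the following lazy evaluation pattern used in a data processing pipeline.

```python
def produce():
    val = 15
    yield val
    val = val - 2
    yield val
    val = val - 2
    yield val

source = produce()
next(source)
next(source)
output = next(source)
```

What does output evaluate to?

Step 1: Trace through generator execution:
  Yield 1: val starts at 15, yield 15
  Yield 2: val = 15 - 2 = 13, yield 13
  Yield 3: val = 13 - 2 = 11, yield 11
Step 2: First next() gets 15, second next() gets the second value, third next() yields 11.
Therefore output = 11.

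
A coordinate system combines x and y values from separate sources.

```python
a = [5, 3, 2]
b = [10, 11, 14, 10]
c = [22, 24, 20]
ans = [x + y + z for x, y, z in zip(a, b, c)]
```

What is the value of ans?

Step 1: zip three lists (truncates to shortest, len=3):
  5 + 10 + 22 = 37
  3 + 11 + 24 = 38
  2 + 14 + 20 = 36
Therefore ans = [37, 38, 36].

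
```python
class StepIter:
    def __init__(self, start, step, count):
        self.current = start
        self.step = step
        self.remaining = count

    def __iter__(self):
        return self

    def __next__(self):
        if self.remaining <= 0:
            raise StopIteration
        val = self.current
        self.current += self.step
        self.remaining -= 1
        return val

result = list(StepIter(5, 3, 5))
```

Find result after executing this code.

Step 1: StepIter starts at 5, increments by 3, for 5 steps:
  Yield 5, then current += 3
  Yield 8, then current += 3
  Yield 11, then current += 3
  Yield 14, then current += 3
  Yield 17, then current += 3
Therefore result = [5, 8, 11, 14, 17].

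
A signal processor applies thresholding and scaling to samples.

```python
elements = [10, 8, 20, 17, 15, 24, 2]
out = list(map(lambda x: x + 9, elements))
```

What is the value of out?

Step 1: Apply lambda x: x + 9 to each element:
  10 -> 19
  8 -> 17
  20 -> 29
  17 -> 26
  15 -> 24
  24 -> 33
  2 -> 11
Therefore out = [19, 17, 29, 26, 24, 33, 11].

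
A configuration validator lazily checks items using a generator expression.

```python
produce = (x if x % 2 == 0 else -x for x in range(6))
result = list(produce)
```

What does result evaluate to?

Step 1: For each x in range(6), yield x if even, else -x:
  x=0: even, yield 0
  x=1: odd, yield -1
  x=2: even, yield 2
  x=3: odd, yield -3
  x=4: even, yield 4
  x=5: odd, yield -5
Therefore result = [0, -1, 2, -3, 4, -5].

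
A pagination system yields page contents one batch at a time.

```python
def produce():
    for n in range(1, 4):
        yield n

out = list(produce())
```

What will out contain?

Step 1: The generator yields each value from range(1, 4).
Step 2: list() consumes all yields: [1, 2, 3].
Therefore out = [1, 2, 3].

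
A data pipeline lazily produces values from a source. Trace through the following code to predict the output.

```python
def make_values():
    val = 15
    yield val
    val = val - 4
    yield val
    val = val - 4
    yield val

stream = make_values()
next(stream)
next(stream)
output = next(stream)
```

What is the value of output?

Step 1: Trace through generator execution:
  Yield 1: val starts at 15, yield 15
  Yield 2: val = 15 - 4 = 11, yield 11
  Yield 3: val = 11 - 4 = 7, yield 7
Step 2: First next() gets 15, second next() gets the second value, third next() yields 7.
Therefore output = 7.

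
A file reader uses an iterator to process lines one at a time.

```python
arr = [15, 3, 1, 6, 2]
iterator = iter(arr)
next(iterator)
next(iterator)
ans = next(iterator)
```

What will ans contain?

Step 1: Create iterator over [15, 3, 1, 6, 2].
Step 2: next() consumes 15.
Step 3: next() consumes 3.
Step 4: next() returns 1.
Therefore ans = 1.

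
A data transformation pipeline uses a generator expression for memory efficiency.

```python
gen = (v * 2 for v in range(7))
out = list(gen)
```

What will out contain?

Step 1: For each v in range(7), compute v*2:
  v=0: 0*2 = 0
  v=1: 1*2 = 2
  v=2: 2*2 = 4
  v=3: 3*2 = 6
  v=4: 4*2 = 8
  v=5: 5*2 = 10
  v=6: 6*2 = 12
Therefore out = [0, 2, 4, 6, 8, 10, 12].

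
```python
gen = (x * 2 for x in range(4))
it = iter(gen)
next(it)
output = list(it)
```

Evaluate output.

Step 1: Generator produces [0, 2, 4, 6].
Step 2: next(it) consumes first element (0).
Step 3: list(it) collects remaining: [2, 4, 6].
Therefore output = [2, 4, 6].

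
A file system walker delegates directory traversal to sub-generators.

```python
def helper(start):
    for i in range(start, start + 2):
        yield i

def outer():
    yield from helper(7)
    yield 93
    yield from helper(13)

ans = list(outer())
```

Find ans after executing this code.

Step 1: outer() delegates to helper(7):
  yield 7
  yield 8
Step 2: yield 93
Step 3: Delegates to helper(13):
  yield 13
  yield 14
Therefore ans = [7, 8, 93, 13, 14].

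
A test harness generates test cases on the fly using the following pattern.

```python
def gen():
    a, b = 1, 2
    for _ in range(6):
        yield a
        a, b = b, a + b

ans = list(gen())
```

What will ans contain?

Step 1: Fibonacci-like sequence starting with a=1, b=2:
  Iteration 1: yield a=1, then a,b = 2,3
  Iteration 2: yield a=2, then a,b = 3,5
  Iteration 3: yield a=3, then a,b = 5,8
  Iteration 4: yield a=5, then a,b = 8,13
  Iteration 5: yield a=8, then a,b = 13,21
  Iteration 6: yield a=13, then a,b = 21,34
Therefore ans = [1, 2, 3, 5, 8, 13].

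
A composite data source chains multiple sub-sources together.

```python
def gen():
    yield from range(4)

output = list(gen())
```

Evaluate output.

Step 1: yield from delegates to the iterable, yielding each element.
Step 2: Collected values: [0, 1, 2, 3].
Therefore output = [0, 1, 2, 3].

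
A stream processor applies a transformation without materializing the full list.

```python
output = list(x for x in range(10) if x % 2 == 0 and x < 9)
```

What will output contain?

Step 1: Filter range(10) where x % 2 == 0 and x < 9:
  x=0: both conditions met, included
  x=1: excluded (1 % 2 != 0)
  x=2: both conditions met, included
  x=3: excluded (3 % 2 != 0)
  x=4: both conditions met, included
  x=5: excluded (5 % 2 != 0)
  x=6: both conditions met, included
  x=7: excluded (7 % 2 != 0)
  x=8: both conditions met, included
  x=9: excluded (9 % 2 != 0, 9 >= 9)
Therefore output = [0, 2, 4, 6, 8].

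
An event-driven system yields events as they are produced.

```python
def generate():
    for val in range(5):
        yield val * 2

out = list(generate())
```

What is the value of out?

Step 1: For each val in range(5), yield val * 2:
  val=0: yield 0 * 2 = 0
  val=1: yield 1 * 2 = 2
  val=2: yield 2 * 2 = 4
  val=3: yield 3 * 2 = 6
  val=4: yield 4 * 2 = 8
Therefore out = [0, 2, 4, 6, 8].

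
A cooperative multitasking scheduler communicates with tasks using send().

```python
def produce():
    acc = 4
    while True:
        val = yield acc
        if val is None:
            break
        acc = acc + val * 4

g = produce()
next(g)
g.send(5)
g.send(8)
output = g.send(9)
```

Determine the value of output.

Step 1: next() -> yield acc=4.
Step 2: send(5) -> val=5, acc = 4 + 5*4 = 24, yield 24.
Step 3: send(8) -> val=8, acc = 24 + 8*4 = 56, yield 56.
Step 4: send(9) -> val=9, acc = 56 + 9*4 = 92, yield 92.
Therefore output = 92.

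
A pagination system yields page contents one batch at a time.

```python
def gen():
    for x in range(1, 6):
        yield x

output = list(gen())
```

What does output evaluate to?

Step 1: The generator yields each value from range(1, 6).
Step 2: list() consumes all yields: [1, 2, 3, 4, 5].
Therefore output = [1, 2, 3, 4, 5].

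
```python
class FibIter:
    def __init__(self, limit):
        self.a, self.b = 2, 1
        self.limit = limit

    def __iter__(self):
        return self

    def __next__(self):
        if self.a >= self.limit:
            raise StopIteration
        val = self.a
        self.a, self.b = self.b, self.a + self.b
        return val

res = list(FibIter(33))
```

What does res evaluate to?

Step 1: Fibonacci-like sequence (a=2, b=1) until >= 33:
  Yield 2, then a,b = 1,3
  Yield 1, then a,b = 3,4
  Yield 3, then a,b = 4,7
  Yield 4, then a,b = 7,11
  Yield 7, then a,b = 11,18
  Yield 11, then a,b = 18,29
  Yield 18, then a,b = 29,47
  Yield 29, then a,b = 47,76
Step 2: 47 >= 33, stop.
Therefore res = [2, 1, 3, 4, 7, 11, 18, 29].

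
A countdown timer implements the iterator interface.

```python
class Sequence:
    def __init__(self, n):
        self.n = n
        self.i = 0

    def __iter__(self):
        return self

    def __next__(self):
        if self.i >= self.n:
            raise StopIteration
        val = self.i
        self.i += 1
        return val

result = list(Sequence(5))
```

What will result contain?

Step 1: Sequence(5) creates an iterator counting 0 to 4.
Step 2: list() consumes all values: [0, 1, 2, 3, 4].
Therefore result = [0, 1, 2, 3, 4].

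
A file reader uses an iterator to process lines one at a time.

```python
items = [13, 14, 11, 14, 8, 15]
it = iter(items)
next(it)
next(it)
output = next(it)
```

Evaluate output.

Step 1: Create iterator over [13, 14, 11, 14, 8, 15].
Step 2: next() consumes 13.
Step 3: next() consumes 14.
Step 4: next() returns 11.
Therefore output = 11.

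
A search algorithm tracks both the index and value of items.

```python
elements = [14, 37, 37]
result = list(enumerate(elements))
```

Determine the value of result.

Step 1: enumerate pairs each element with its index:
  (0, 14)
  (1, 37)
  (2, 37)
Therefore result = [(0, 14), (1, 37), (2, 37)].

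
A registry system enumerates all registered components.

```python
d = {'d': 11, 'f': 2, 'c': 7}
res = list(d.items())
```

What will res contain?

Step 1: d.items() returns (key, value) pairs in insertion order.
Therefore res = [('d', 11), ('f', 2), ('c', 7)].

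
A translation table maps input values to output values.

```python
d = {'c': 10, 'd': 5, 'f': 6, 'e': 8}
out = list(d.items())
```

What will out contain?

Step 1: d.items() returns (key, value) pairs in insertion order.
Therefore out = [('c', 10), ('d', 5), ('f', 6), ('e', 8)].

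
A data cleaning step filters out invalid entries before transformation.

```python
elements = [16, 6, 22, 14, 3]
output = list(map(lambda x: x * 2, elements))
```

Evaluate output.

Step 1: Apply lambda x: x * 2 to each element:
  16 -> 32
  6 -> 12
  22 -> 44
  14 -> 28
  3 -> 6
Therefore output = [32, 12, 44, 28, 6].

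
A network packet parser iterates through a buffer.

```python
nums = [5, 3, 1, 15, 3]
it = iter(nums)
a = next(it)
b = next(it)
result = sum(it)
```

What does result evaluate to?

Step 1: Create iterator over [5, 3, 1, 15, 3].
Step 2: a = next() = 5, b = next() = 3.
Step 3: sum() of remaining [1, 15, 3] = 19.
Therefore result = 19.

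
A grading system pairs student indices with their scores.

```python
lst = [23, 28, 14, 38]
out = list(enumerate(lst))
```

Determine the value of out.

Step 1: enumerate pairs each element with its index:
  (0, 23)
  (1, 28)
  (2, 14)
  (3, 38)
Therefore out = [(0, 23), (1, 28), (2, 14), (3, 38)].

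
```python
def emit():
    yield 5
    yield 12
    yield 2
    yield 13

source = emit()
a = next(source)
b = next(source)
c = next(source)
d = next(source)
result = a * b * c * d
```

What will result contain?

Step 1: Create generator and consume all values:
  a = next(source) = 5
  b = next(source) = 12
  c = next(source) = 2
  d = next(source) = 13
Step 2: result = 5 * 12 * 2 * 13 = 1560.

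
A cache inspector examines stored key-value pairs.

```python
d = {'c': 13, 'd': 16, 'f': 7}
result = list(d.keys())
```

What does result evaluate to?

Step 1: d.keys() returns the dictionary keys in insertion order.
Therefore result = ['c', 'd', 'f'].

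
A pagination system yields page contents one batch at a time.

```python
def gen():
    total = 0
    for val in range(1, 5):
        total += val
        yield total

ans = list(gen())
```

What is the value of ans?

Step 1: Generator accumulates running sum:
  val=1: total = 1, yield 1
  val=2: total = 3, yield 3
  val=3: total = 6, yield 6
  val=4: total = 10, yield 10
Therefore ans = [1, 3, 6, 10].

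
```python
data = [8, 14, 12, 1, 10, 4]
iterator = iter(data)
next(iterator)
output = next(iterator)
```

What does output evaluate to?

Step 1: Create iterator over [8, 14, 12, 1, 10, 4].
Step 2: next() consumes 8.
Step 3: next() returns 14.
Therefore output = 14.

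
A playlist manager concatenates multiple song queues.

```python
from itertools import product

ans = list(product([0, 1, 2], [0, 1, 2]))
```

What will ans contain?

Step 1: product([0, 1, 2], [0, 1, 2]) gives all pairs:
  (0, 0)
  (0, 1)
  (0, 2)
  (1, 0)
  (1, 1)
  (1, 2)
  (2, 0)
  (2, 1)
  (2, 2)
Therefore ans = [(0, 0), (0, 1), (0, 2), (1, 0), (1, 1), (1, 2), (2, 0), (2, 1), (2, 2)].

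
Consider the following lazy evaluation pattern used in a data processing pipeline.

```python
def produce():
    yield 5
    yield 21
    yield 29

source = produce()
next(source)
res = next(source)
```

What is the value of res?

Step 1: produce() creates a generator.
Step 2: next(source) yields 5 (consumed and discarded).
Step 3: next(source) yields 21, assigned to res.
Therefore res = 21.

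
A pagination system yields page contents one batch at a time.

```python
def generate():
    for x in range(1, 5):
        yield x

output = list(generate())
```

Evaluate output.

Step 1: The generator yields each value from range(1, 5).
Step 2: list() consumes all yields: [1, 2, 3, 4].
Therefore output = [1, 2, 3, 4].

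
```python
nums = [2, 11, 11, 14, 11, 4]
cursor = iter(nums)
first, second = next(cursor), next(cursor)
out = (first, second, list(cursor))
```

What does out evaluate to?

Step 1: Create iterator over [2, 11, 11, 14, 11, 4].
Step 2: first = 2, second = 11.
Step 3: Remaining elements: [11, 14, 11, 4].
Therefore out = (2, 11, [11, 14, 11, 4]).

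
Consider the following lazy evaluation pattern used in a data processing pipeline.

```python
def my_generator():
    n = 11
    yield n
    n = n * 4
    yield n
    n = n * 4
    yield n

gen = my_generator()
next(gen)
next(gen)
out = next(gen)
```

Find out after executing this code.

Step 1: Trace through generator execution:
  Yield 1: n starts at 11, yield 11
  Yield 2: n = 11 * 4 = 44, yield 44
  Yield 3: n = 44 * 4 = 176, yield 176
Step 2: First next() gets 11, second next() gets the second value, third next() yields 176.
Therefore out = 176.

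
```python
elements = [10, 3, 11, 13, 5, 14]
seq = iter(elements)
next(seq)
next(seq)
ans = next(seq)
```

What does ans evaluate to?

Step 1: Create iterator over [10, 3, 11, 13, 5, 14].
Step 2: next() consumes 10.
Step 3: next() consumes 3.
Step 4: next() returns 11.
Therefore ans = 11.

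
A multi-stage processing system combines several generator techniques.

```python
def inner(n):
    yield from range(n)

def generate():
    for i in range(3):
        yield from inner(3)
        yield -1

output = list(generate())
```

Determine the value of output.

Step 1: For each i in range(3):
  i=0: yield from inner(3) -> [0, 1, 2], then yield -1
  i=1: yield from inner(3) -> [0, 1, 2], then yield -1
  i=2: yield from inner(3) -> [0, 1, 2], then yield -1
Therefore output = [0, 1, 2, -1, 0, 1, 2, -1, 0, 1, 2, -1].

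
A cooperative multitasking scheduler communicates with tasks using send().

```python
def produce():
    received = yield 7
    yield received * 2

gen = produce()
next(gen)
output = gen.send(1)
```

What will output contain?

Step 1: next(gen) advances to first yield, producing 7.
Step 2: send(1) resumes, received = 1.
Step 3: yield received * 2 = 1 * 2 = 2.
Therefore output = 2.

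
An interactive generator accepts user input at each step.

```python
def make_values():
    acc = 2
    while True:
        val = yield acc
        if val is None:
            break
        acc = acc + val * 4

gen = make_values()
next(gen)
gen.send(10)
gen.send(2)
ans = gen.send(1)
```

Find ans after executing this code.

Step 1: next() -> yield acc=2.
Step 2: send(10) -> val=10, acc = 2 + 10*4 = 42, yield 42.
Step 3: send(2) -> val=2, acc = 42 + 2*4 = 50, yield 50.
Step 4: send(1) -> val=1, acc = 50 + 1*4 = 54, yield 54.
Therefore ans = 54.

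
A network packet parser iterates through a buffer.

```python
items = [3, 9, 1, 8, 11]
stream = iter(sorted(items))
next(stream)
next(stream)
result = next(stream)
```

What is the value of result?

Step 1: sorted([3, 9, 1, 8, 11]) = [1, 3, 8, 9, 11].
Step 2: Create iterator and skip 2 elements.
Step 3: next() returns 8.
Therefore result = 8.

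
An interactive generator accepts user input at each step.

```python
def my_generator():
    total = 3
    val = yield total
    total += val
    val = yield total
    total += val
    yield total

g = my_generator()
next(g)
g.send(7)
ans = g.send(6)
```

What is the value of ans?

Step 1: next() -> yield total=3.
Step 2: send(7) -> val=7, total = 3+7 = 10, yield 10.
Step 3: send(6) -> val=6, total = 10+6 = 16, yield 16.
Therefore ans = 16.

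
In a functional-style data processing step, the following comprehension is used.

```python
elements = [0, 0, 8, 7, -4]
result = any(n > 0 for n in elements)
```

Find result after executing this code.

Step 1: Check n > 0 for each element in [0, 0, 8, 7, -4]:
  0 > 0: False
  0 > 0: False
  8 > 0: True
  7 > 0: True
  -4 > 0: False
Step 2: any() returns True.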